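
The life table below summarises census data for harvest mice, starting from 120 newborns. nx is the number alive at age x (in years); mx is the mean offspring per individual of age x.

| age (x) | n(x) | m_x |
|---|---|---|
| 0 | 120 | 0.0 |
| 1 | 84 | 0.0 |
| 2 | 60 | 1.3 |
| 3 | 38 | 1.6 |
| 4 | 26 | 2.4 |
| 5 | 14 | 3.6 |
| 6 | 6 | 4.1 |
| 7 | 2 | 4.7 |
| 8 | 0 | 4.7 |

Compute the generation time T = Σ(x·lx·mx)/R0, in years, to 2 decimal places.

3.69

lx = nx/n0 = nx/120: 1, 0.7, 0.5, 0.31667…, 0.21667…, 0.11667…, 0.05, 0.01667…, 0
lx·mx: 0, 0, 0.65, 0.506667…, 0.52…, 0.42…, 0.205, 0.078333…, 0 → R0 = 2.38…
x·lx·mx: 0, 0, 1.3, 1.52…, 2.08…, 2.1…, 1.23, 0.548333…, 0 → Σ = 8.778333…
T = 8.778333… / 2.38… = 3.688375… → 3.69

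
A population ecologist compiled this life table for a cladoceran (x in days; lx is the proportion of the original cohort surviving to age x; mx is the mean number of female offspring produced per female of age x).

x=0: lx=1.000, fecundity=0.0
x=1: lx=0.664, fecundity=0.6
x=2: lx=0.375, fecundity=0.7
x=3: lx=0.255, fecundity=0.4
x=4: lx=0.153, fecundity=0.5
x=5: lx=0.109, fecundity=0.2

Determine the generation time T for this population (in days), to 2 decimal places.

lx·mx: 0, 0.3984, 0.2625, 0.102, 0.0765, 0.0218 → R0 = 0.8612
x·lx·mx: 0, 0.3984, 0.525, 0.306, 0.306, 0.109 → Σ = 1.6444
T = 1.6444 / 0.8612 = 1.909429… → 1.91

1.91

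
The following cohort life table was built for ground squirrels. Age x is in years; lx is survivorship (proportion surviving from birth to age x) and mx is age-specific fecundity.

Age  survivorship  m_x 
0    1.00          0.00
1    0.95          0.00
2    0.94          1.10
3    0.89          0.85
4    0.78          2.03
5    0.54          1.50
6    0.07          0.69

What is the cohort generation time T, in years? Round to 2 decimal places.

3.55

lx·mx: 0, 0, 1.034, 0.7565, 1.5834, 0.81, 0.0483 → R0 = 4.2322
x·lx·mx: 0, 0, 2.068, 2.2695, 6.3336, 4.05, 0.2898 → Σ = 15.0109
T = 15.0109 / 4.2322 = 3.546831… → 3.55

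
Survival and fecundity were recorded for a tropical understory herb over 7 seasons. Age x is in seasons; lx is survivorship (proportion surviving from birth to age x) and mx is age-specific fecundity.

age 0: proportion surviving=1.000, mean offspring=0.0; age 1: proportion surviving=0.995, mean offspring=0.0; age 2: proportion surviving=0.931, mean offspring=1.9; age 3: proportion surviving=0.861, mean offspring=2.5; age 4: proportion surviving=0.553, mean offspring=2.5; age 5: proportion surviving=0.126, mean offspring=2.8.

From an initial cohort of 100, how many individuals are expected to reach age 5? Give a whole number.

13

Expected survivors = N0 · l_5 = 100 × 0.126 = 12.6 → 13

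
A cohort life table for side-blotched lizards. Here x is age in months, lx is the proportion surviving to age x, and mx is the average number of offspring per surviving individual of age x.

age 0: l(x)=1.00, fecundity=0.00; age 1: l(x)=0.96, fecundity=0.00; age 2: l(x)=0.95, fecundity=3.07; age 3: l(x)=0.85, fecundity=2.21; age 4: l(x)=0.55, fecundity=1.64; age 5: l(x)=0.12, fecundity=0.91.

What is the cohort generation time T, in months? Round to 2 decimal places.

2.69

lx·mx: 0, 0, 2.9165, 1.8785, 0.902, 0.1092 → R0 = 5.8062
x·lx·mx: 0, 0, 5.833, 5.6355, 3.608, 0.546 → Σ = 15.6225
T = 15.6225 / 5.8062 = 2.690658… → 2.69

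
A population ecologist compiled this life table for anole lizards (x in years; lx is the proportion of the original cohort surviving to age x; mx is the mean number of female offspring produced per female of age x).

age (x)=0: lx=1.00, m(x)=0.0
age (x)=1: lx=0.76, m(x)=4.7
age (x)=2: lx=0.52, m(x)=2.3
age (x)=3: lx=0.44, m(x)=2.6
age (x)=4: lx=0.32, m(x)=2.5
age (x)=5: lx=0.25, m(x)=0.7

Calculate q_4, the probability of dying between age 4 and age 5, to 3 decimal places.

0.219

q_4 = (l_4 − l_5) / l_4 = (0.32 − 0.25) / 0.32
     = 0.07 / 0.32 = 0.21875 → 0.219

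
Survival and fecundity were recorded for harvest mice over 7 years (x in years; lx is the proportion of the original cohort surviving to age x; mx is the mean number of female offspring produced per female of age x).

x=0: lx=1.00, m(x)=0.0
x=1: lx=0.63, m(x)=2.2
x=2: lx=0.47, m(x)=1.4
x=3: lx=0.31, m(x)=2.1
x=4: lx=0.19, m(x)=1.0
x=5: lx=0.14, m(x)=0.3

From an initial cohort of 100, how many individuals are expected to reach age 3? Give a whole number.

31

Expected survivors = N0 · l_3 = 100 × 0.31 = 31 → 31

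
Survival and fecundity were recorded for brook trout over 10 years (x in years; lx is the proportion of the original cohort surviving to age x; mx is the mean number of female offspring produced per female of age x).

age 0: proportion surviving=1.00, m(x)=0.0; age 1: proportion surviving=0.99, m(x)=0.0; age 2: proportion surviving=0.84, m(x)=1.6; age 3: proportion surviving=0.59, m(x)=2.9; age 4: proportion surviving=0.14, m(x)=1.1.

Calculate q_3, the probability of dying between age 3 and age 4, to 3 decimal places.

q_3 = (l_3 − l_4) / l_3 = (0.59 − 0.14) / 0.59
     = 0.45 / 0.59 = 0.762712… → 0.763

0.763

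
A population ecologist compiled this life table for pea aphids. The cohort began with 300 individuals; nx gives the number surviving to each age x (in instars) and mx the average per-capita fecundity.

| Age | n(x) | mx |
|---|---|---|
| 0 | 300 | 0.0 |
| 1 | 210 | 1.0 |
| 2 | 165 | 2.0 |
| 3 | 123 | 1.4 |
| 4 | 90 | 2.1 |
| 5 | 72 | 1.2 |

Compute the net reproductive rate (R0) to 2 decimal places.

lx = nx/n0 = nx/300: 1, 0.7, 0.55, 0.41, 0.3, 0.24
lx·mx by age: 0, 0.7, 1.1, 0.574, 0.63, 0.288
R0 = Σ lx·mx = 3.292 → 3.29

3.29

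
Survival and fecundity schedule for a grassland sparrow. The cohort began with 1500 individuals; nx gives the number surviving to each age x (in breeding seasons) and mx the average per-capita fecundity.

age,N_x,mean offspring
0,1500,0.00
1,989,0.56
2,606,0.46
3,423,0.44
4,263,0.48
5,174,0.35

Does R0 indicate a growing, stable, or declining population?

lx = nx/n0 = nx/1500: 1, 0.65933…, 0.404, 0.282, 0.17533…, 0.116
R0 = Σ lx·mx = 0 + 0.369227… + 0.18584 + 0.12408 + 0.08416… + 0.0406 = 0.803907…
R0 < 1, so the population is declining.

declining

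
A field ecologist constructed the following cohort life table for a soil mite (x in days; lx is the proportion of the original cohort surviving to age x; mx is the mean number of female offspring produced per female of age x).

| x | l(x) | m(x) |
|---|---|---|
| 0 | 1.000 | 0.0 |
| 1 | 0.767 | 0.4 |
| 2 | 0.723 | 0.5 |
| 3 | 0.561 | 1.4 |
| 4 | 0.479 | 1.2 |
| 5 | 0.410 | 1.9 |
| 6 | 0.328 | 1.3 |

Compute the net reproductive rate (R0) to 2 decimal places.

lx·mx by age: 0, 0.3068, 0.3615, 0.7854, 0.5748, 0.779, 0.4264
R0 = Σ lx·mx = 3.2339 → 3.23

3.23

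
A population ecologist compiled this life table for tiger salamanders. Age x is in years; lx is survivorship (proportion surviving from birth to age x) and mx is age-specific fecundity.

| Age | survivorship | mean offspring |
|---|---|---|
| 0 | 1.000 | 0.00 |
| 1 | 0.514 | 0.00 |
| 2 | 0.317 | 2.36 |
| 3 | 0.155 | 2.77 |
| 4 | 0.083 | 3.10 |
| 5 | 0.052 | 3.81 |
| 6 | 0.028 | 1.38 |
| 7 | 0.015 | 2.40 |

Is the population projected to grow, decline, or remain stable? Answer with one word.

growing

R0 = Σ lx·mx = 0 + 0 + 0.74812 + 0.42935 + 0.2573 + 0.19812 + 0.03864 + 0.036 = 1.70753
R0 > 1, so the population is growing.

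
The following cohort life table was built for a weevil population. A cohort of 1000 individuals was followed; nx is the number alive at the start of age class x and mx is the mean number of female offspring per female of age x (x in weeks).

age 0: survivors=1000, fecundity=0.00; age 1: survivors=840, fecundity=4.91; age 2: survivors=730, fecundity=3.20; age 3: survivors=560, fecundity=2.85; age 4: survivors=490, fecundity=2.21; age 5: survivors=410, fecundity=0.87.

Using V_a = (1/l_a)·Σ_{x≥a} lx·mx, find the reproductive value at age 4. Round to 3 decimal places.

2.938

lx = nx/n0 = nx/1000: 1, 0.84, 0.73, 0.56, 0.49, 0.41
lx·mx for x ≥ 4: 1.0829, 0.3567 → sum = 1.4396
V_4 = 1.4396 / l_4 = 1.4396 / 0.49 = 2.937959… → 2.938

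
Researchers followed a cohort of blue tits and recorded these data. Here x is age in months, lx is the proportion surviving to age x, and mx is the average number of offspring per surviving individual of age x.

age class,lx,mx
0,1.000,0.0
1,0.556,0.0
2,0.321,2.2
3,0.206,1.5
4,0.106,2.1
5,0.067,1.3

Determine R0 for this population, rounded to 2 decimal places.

lx·mx by age: 0, 0, 0.7062, 0.309, 0.2226, 0.0871
R0 = Σ lx·mx = 1.3249 → 1.32

1.32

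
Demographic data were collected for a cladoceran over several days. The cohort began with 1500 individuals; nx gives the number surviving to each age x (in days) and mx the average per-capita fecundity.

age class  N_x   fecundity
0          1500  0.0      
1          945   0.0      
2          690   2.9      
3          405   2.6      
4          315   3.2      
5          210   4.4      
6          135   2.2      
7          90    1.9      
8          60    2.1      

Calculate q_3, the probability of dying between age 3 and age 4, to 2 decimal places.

lx = nx/n0 = nx/1500: 1, 0.63, 0.46, 0.27, 0.21, 0.14, 0.09, 0.06, 0.04
q_3 = (l_3 − l_4) / l_3 = (0.27 − 0.21) / 0.27
     = 0.06 / 0.27 = 0.222222… → 0.22

0.22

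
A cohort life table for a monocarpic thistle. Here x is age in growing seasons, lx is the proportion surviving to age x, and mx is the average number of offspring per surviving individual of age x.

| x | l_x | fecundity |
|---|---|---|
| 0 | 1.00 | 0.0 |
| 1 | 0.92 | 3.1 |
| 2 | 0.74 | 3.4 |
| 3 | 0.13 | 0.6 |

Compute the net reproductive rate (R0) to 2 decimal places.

lx·mx by age: 0, 2.852, 2.516, 0.078
R0 = Σ lx·mx = 5.446 → 5.45

5.45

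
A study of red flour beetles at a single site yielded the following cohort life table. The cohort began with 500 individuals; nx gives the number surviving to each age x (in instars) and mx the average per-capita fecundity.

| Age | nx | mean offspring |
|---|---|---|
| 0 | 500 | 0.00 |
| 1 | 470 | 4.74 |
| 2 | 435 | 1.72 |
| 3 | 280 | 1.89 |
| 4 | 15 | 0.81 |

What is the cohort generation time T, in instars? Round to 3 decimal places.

1.524

lx = nx/n0 = nx/500: 1, 0.94, 0.87, 0.56, 0.03
lx·mx: 0, 4.4556, 1.4964, 1.0584, 0.0243 → R0 = 7.0347
x·lx·mx: 0, 4.4556, 2.9928, 3.1752, 0.0972 → Σ = 10.7208
T = 10.7208 / 7.0347 = 1.523988… → 1.524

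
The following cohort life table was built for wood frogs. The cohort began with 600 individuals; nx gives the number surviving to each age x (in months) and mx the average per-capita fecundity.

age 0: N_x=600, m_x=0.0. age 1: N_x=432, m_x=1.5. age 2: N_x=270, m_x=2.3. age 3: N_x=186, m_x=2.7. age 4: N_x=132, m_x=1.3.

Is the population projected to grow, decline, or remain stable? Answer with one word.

lx = nx/n0 = nx/600: 1, 0.72, 0.45, 0.31, 0.22
R0 = Σ lx·mx = 0 + 1.08 + 1.035 + 0.837 + 0.286 = 3.238
R0 > 1, so the population is growing.

growing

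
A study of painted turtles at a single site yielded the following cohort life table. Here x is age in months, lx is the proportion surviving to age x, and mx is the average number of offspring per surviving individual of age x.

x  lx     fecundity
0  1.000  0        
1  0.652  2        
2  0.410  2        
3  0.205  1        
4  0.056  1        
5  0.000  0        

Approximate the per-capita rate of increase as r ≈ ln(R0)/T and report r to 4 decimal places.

R0 = Σ lx·mx = 0 + 1.304 + 0.82 + 0.205 + 0.056 + 0 = 2.385
Σ x·lx·mx = 3.783; T = 3.783/2.385 = 1.58616…
r ≈ ln(R0)/T = ln(2.385)/1.58616… = 0.547988… → 0.5480

0.5480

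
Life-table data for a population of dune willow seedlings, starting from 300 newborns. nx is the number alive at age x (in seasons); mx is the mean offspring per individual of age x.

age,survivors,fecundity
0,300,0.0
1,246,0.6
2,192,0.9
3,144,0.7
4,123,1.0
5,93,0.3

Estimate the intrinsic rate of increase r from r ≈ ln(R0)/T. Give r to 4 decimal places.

0.2588

lx = nx/n0 = nx/300: 1, 0.82, 0.64, 0.48, 0.41, 0.31
R0 = Σ lx·mx = 0 + 0.492 + 0.576 + 0.336 + 0.41 + 0.093 = 1.907
Σ x·lx·mx = 4.757; T = 4.757/1.907 = 2.49449…
r ≈ ln(R0)/T = ln(1.907)/2.49449… = 0.258782… → 0.2588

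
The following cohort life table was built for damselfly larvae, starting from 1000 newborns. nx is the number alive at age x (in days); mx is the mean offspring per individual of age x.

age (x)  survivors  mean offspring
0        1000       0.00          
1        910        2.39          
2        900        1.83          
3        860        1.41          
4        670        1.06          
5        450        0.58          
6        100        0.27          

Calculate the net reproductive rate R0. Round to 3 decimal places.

6.033

lx = nx/n0 = nx/1000: 1, 0.91, 0.9, 0.86, 0.67, 0.45, 0.1
lx·mx by age: 0, 2.1749, 1.647, 1.2126, 0.7102, 0.261, 0.027
R0 = Σ lx·mx = 6.0327 → 6.033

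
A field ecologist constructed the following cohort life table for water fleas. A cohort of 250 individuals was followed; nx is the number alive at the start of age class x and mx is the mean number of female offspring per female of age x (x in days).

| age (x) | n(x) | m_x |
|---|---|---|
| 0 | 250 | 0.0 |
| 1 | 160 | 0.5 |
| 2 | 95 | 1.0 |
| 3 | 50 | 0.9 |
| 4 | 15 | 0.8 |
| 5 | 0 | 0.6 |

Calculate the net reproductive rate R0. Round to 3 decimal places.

0.928

lx = nx/n0 = nx/250: 1, 0.64, 0.38, 0.2, 0.06, 0
lx·mx by age: 0, 0.32, 0.38, 0.18, 0.048, 0
R0 = Σ lx·mx = 0.928 → 0.928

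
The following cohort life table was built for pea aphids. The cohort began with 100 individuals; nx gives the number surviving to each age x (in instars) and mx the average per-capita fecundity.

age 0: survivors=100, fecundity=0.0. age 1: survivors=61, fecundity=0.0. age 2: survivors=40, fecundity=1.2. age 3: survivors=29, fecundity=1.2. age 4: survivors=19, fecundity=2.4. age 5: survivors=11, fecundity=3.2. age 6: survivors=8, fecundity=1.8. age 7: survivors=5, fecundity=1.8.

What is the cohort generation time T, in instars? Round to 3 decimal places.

3.787

lx = nx/n0 = nx/100: 1, 0.61, 0.4, 0.29, 0.19, 0.11, 0.08, 0.05
lx·mx: 0, 0, 0.48, 0.348, 0.456, 0.352, 0.144, 0.09 → R0 = 1.87
x·lx·mx: 0, 0, 0.96, 1.044, 1.824, 1.76, 0.864, 0.63 → Σ = 7.082
T = 7.082 / 1.87 = 3.787166… → 3.787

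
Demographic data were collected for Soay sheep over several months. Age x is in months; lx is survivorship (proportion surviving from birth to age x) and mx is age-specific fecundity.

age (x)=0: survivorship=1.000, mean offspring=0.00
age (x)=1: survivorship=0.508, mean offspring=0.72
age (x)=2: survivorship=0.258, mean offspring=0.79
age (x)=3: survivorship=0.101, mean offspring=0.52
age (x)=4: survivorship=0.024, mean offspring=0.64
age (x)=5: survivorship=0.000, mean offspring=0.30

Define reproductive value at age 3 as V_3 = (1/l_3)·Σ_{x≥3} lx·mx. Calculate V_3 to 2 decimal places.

0.67

lx·mx for x ≥ 3: 0.05252, 0.01536, 0 → sum = 0.06788
V_3 = 0.06788 / l_3 = 0.06788 / 0.101 = 0.672079… → 0.67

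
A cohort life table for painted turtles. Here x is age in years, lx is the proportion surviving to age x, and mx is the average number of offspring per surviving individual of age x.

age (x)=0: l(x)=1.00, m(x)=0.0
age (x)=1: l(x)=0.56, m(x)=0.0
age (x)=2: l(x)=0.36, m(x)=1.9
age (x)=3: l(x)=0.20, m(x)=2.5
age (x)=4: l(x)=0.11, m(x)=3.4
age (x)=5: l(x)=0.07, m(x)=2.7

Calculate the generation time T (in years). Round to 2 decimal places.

3.04

lx·mx: 0, 0, 0.684, 0.5, 0.374, 0.189 → R0 = 1.747
x·lx·mx: 0, 0, 1.368, 1.5, 1.496, 0.945 → Σ = 5.309
T = 5.309 / 1.747 = 3.038924… → 3.04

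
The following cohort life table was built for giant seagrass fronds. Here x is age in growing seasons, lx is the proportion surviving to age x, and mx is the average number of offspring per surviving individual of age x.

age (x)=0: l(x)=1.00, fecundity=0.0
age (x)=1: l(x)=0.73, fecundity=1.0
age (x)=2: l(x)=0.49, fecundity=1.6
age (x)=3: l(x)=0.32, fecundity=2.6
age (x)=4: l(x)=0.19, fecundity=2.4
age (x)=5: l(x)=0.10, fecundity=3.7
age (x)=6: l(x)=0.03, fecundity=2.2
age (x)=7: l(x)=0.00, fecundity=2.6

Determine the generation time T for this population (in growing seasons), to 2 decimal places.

2.74

lx·mx: 0, 0.73, 0.784, 0.832, 0.456, 0.37, 0.066, 0 → R0 = 3.238
x·lx·mx: 0, 0.73, 1.568, 2.496, 1.824, 1.85, 0.396, 0 → Σ = 8.864
T = 8.864 / 3.238 = 2.737492… → 2.74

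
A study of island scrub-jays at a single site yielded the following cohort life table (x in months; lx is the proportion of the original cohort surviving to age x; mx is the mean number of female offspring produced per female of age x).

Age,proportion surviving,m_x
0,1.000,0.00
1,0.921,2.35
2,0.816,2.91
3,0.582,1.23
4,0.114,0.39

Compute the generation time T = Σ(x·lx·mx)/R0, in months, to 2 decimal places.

lx·mx: 0, 2.16435, 2.37456, 0.71586, 0.04446 → R0 = 5.29923
x·lx·mx: 0, 2.16435, 4.74912, 2.14758, 0.17784 → Σ = 9.23889
T = 9.23889 / 5.29923 = 1.74344… → 1.74

1.74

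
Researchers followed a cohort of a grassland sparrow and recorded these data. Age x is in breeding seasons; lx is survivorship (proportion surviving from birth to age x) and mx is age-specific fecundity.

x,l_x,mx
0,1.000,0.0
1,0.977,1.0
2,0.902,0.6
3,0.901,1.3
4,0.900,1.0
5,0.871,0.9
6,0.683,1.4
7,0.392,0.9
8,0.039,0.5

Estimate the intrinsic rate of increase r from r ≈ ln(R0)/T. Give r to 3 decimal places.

R0 = Σ lx·mx = 0 + 0.977 + 0.5412 + 1.1713 + 0.9 + 0.7839 + 0.9562 + 0.3528 + 0.0195 = 5.7019
Σ x·lx·mx = 21.4556; T = 21.4556/5.7019 = 3.76289…
r ≈ ln(R0)/T = ln(5.7019)/3.76289… = 0.46262… → 0.463

0.463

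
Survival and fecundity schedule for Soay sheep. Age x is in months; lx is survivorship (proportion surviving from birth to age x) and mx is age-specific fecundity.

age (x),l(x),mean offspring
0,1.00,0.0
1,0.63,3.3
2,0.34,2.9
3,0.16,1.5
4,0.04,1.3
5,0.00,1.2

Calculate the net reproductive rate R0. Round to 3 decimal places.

lx·mx by age: 0, 2.079, 0.986, 0.24, 0.052, 0
R0 = Σ lx·mx = 3.357 → 3.357

3.357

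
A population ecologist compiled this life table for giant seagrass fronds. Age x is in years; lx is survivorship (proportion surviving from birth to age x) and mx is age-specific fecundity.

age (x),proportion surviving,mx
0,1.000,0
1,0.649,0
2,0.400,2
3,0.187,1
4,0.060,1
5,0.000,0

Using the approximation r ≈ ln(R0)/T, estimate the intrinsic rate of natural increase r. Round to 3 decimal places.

R0 = Σ lx·mx = 0 + 0 + 0.8 + 0.187 + 0.06 + 0 = 1.047
Σ x·lx·mx = 2.401; T = 2.401/1.047 = 2.29322…
r ≈ ln(R0)/T = ln(1.047)/2.29322… = 0.02003… → 0.020

0.020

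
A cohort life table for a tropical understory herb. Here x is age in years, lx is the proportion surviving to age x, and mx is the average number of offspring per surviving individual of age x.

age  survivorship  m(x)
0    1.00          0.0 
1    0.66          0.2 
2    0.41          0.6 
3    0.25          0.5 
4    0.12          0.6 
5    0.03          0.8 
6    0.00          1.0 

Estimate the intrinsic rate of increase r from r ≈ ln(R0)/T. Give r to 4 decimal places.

R0 = Σ lx·mx = 0 + 0.132 + 0.246 + 0.125 + 0.072 + 0.024 + 0 = 0.599
Σ x·lx·mx = 1.407; T = 1.407/0.599 = 2.34891…
r ≈ ln(R0)/T = ln(0.599)/2.34891… = -0.218183… → -0.2182

-0.2182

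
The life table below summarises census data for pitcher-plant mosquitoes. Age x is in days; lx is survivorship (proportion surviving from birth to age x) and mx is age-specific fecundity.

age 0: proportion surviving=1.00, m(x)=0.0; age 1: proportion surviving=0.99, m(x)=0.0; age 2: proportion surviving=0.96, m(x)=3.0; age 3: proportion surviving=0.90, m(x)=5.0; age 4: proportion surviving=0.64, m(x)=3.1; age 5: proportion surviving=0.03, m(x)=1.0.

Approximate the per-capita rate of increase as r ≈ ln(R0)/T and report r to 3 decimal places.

0.770

R0 = Σ lx·mx = 0 + 0 + 2.88 + 4.5 + 1.984 + 0.03 = 9.394
Σ x·lx·mx = 27.346; T = 27.346/9.394 = 2.91101…
r ≈ ln(R0)/T = ln(9.394)/2.91101… = 0.76952… → 0.770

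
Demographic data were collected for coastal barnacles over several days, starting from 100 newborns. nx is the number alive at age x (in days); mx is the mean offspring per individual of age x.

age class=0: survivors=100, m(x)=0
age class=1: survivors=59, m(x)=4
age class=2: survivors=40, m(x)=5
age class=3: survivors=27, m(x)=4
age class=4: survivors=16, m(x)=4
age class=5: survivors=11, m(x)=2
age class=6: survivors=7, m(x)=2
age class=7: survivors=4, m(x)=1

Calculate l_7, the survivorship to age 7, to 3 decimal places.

0.040

l_7 = n_7/n_0 = 4/100 = 0.04 → 0.040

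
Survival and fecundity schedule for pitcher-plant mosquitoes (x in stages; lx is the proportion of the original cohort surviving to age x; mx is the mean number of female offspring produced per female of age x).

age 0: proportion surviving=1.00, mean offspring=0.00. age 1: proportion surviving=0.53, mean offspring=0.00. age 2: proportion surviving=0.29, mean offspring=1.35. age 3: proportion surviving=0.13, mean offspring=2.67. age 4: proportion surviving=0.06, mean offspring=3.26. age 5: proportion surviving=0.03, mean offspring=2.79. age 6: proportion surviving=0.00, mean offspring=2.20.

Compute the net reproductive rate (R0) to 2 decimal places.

1.02

lx·mx by age: 0, 0, 0.3915, 0.3471, 0.1956, 0.0837, 0
R0 = Σ lx·mx = 1.0179 → 1.02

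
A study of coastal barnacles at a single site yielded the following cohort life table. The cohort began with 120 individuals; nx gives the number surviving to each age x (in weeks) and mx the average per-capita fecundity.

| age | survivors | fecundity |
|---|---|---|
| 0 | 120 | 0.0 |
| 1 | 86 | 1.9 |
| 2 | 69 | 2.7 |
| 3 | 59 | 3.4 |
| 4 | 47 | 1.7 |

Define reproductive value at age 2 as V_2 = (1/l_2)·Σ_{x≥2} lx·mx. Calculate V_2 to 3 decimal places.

6.765

lx = nx/n0 = nx/120: 1, 0.71667…, 0.575, 0.49167…, 0.39167…
lx·mx for x ≥ 2: 1.5525, 1.671667…, 0.665833… → sum = 3.89…
V_2 = 3.89… / l_2 = 3.89… / 0.575 = 6.765217… → 6.765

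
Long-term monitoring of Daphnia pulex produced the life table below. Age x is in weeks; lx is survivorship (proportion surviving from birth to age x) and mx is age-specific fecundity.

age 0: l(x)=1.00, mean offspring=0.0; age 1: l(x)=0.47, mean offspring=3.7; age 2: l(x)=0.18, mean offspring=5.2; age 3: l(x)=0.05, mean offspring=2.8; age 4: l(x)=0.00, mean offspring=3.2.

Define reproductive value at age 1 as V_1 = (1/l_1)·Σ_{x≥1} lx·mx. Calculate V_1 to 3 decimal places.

lx·mx for x ≥ 1: 1.739, 0.936, 0.14, 0 → sum = 2.815
V_1 = 2.815 / l_1 = 2.815 / 0.47 = 5.989362… → 5.989

5.989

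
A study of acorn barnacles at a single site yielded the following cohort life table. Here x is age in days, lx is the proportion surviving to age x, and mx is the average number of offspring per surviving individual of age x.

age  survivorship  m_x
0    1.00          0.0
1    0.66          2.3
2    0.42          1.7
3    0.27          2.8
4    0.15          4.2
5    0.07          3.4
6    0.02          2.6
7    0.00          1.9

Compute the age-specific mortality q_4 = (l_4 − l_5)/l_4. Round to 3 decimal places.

q_4 = (l_4 − l_5) / l_4 = (0.15 − 0.07) / 0.15
     = 0.08 / 0.15 = 0.533333… → 0.533

0.533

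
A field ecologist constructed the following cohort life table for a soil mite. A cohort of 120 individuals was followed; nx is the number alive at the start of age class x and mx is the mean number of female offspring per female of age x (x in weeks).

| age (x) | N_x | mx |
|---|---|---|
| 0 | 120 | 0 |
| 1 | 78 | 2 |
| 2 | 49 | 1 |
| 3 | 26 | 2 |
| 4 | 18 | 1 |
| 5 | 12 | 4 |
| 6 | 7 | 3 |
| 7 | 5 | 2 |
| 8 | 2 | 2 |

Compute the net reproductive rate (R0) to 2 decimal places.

2.98

lx = nx/n0 = nx/120: 1, 0.65, 0.40833…, 0.21667…, 0.15, 0.1, 0.05833…, 0.04167…, 0.01667…
lx·mx by age: 0, 1.3, 0.408333…, 0.433333…, 0.15, 0.4, 0.175…, 0.083333…, 0.033333…
R0 = Σ lx·mx = 2.983333… → 2.98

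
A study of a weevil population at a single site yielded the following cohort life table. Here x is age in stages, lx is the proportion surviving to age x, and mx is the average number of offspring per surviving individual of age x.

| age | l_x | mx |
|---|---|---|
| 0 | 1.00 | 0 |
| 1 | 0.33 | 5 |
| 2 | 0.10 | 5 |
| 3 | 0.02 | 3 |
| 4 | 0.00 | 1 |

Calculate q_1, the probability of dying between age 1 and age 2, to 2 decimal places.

0.70

q_1 = (l_1 − l_2) / l_1 = (0.33 − 0.1) / 0.33
     = 0.23 / 0.33 = 0.69697… → 0.70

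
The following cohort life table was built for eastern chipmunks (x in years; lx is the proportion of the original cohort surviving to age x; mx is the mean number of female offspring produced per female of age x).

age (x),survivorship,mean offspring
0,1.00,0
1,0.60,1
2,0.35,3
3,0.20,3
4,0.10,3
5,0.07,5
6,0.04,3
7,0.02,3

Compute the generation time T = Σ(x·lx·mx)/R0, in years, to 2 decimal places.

lx·mx: 0, 0.6, 1.05, 0.6, 0.3, 0.35, 0.12, 0.06 → R0 = 3.08
x·lx·mx: 0, 0.6, 2.1, 1.8, 1.2, 1.75, 0.72, 0.42 → Σ = 8.59
T = 8.59 / 3.08 = 2.788961… → 2.79

2.79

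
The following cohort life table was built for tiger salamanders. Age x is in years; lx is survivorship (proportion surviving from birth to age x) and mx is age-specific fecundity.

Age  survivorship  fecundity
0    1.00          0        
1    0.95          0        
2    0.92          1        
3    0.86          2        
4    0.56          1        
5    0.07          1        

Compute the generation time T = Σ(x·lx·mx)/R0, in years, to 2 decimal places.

2.93

lx·mx: 0, 0, 0.92, 1.72, 0.56, 0.07 → R0 = 3.27
x·lx·mx: 0, 0, 1.84, 5.16, 2.24, 0.35 → Σ = 9.59
T = 9.59 / 3.27 = 2.932722… → 2.93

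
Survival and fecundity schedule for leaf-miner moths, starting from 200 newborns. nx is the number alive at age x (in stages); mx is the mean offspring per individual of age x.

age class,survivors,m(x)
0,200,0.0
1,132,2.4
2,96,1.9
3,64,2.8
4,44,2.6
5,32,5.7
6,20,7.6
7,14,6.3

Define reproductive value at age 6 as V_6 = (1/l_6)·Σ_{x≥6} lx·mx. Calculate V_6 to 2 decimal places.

12.01

lx = nx/n0 = nx/200: 1, 0.66, 0.48, 0.32, 0.22, 0.16, 0.1, 0.07
lx·mx for x ≥ 6: 0.76, 0.441 → sum = 1.201
V_6 = 1.201 / l_6 = 1.201 / 0.1 = 12.01 → 12.01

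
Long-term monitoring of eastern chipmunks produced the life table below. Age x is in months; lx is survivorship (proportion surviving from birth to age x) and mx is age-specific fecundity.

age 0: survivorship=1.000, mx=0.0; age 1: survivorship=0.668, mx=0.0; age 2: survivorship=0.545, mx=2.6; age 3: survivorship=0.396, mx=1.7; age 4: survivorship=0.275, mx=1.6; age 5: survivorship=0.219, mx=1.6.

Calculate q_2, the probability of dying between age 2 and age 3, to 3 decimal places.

0.273

q_2 = (l_2 − l_3) / l_2 = (0.545 − 0.396) / 0.545
     = 0.149 / 0.545 = 0.273394… → 0.273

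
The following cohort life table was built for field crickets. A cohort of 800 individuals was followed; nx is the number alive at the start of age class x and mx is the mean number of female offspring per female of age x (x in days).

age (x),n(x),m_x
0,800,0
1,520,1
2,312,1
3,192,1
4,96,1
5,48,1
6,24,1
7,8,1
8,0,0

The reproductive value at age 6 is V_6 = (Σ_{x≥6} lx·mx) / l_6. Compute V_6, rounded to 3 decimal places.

lx = nx/n0 = nx/800: 1, 0.65, 0.39, 0.24, 0.12, 0.06, 0.03, 0.01, 0
lx·mx for x ≥ 6: 0.03, 0.01, 0 → sum = 0.04
V_6 = 0.04 / l_6 = 0.04 / 0.03 = 1.333333… → 1.333

1.333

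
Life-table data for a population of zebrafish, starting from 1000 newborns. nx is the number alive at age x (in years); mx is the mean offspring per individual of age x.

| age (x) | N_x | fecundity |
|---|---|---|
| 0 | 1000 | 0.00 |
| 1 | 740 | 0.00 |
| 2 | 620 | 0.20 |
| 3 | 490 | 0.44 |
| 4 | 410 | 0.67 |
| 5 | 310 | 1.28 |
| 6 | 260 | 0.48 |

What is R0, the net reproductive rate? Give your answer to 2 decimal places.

lx = nx/n0 = nx/1000: 1, 0.74, 0.62, 0.49, 0.41, 0.31, 0.26
lx·mx by age: 0, 0, 0.124, 0.2156, 0.2747, 0.3968, 0.1248
R0 = Σ lx·mx = 1.1359 → 1.14

1.14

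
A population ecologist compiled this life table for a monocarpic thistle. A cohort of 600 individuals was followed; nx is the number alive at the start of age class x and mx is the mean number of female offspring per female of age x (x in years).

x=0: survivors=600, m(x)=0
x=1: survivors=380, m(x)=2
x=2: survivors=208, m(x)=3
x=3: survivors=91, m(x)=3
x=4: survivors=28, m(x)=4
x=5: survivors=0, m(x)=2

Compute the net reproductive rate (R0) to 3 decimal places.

lx = nx/n0 = nx/600: 1, 0.63333…, 0.34667…, 0.15167…, 0.04667…, 0
lx·mx by age: 0, 1.266667…, 1.04…, 0.455…, 0.186667…, 0
R0 = Σ lx·mx = 2.948333… → 2.948

2.948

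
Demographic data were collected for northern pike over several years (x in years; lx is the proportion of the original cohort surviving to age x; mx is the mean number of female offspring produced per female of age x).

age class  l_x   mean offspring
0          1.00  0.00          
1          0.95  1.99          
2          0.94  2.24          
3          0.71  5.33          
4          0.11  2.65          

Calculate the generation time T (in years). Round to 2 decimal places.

lx·mx: 0, 1.8905, 2.1056, 3.7843, 0.2915 → R0 = 8.0719
x·lx·mx: 0, 1.8905, 4.2112, 11.3529, 1.166 → Σ = 18.6206
T = 18.6206 / 8.0719 = 2.306842… → 2.31

2.31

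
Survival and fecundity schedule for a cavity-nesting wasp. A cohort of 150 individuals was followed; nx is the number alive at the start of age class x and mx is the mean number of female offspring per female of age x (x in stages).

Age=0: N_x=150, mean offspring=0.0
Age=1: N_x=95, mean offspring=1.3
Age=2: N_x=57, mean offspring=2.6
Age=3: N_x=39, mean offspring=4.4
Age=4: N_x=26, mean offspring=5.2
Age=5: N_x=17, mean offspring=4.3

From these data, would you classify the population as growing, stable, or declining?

lx = nx/n0 = nx/150: 1, 0.63333…, 0.38, 0.26, 0.17333…, 0.11333…
R0 = Σ lx·mx = 0 + 0.823333… + 0.988 + 1.144 + 0.901333… + 0.487333… = 4.344…
R0 > 1, so the population is growing.

growing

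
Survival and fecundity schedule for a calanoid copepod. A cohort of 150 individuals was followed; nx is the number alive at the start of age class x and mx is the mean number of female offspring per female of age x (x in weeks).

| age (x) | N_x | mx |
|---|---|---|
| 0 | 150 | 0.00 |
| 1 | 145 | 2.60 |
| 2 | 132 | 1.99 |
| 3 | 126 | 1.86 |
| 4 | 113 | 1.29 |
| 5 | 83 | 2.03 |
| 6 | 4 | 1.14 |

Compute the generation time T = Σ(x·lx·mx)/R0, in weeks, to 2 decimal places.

lx = nx/n0 = nx/150: 1, 0.96667…, 0.88, 0.84, 0.75333…, 0.55333…, 0.02667…
lx·mx: 0, 2.513333…, 1.7512, 1.5624, 0.9718…, 1.123267…, 0.0304… → R0 = 7.9524…
x·lx·mx: 0, 2.513333…, 3.5024, 4.6872, 3.8872…, 5.616333…, 0.1824… → Σ = 20.388867…
T = 20.388867… / 7.9524… = 2.563863… → 2.56

2.56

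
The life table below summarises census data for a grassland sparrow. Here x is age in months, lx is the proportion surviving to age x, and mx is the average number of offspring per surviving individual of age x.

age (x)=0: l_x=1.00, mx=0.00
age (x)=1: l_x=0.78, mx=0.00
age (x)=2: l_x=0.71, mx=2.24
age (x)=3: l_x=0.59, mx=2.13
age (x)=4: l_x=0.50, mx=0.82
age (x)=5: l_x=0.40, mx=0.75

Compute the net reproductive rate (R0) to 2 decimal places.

3.56

lx·mx by age: 0, 0, 1.5904, 1.2567, 0.41, 0.3
R0 = Σ lx·mx = 3.5571 → 3.56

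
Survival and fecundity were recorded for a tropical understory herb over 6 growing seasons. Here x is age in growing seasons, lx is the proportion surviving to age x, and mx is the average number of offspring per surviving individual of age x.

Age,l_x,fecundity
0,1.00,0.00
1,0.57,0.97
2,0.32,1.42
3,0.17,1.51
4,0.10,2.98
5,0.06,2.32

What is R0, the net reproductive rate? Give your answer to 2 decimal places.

lx·mx by age: 0, 0.5529, 0.4544, 0.2567, 0.298, 0.1392
R0 = Σ lx·mx = 1.7012 → 1.70

1.70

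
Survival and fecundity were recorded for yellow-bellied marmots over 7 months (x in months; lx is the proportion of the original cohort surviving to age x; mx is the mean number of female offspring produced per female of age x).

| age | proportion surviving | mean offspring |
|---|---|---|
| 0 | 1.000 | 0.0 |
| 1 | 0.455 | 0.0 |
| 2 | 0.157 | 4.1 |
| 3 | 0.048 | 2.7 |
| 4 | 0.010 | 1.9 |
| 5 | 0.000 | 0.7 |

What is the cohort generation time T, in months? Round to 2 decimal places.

lx·mx: 0, 0, 0.6437, 0.1296, 0.019, 0 → R0 = 0.7923
x·lx·mx: 0, 0, 1.2874, 0.3888, 0.076, 0 → Σ = 1.7522
T = 1.7522 / 0.7923 = 2.211536… → 2.21

2.21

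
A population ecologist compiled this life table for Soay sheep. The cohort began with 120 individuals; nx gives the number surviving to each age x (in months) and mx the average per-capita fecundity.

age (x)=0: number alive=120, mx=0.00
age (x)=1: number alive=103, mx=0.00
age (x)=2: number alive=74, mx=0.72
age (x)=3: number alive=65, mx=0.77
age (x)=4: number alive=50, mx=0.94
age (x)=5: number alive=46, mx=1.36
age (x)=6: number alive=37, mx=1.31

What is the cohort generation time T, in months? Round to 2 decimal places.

4.01

lx = nx/n0 = nx/120: 1, 0.85833…, 0.61667…, 0.54167…, 0.41667…, 0.38333…, 0.30833…
lx·mx: 0, 0, 0.444…, 0.417083…, 0.391667…, 0.521333…, 0.403917… → R0 = 2.178…
x·lx·mx: 0, 0, 0.888…, 1.25125…, 1.566667…, 2.606667…, 2.4235… → Σ = 8.736083…
T = 8.736083… / 2.178… = 4.011058… → 4.01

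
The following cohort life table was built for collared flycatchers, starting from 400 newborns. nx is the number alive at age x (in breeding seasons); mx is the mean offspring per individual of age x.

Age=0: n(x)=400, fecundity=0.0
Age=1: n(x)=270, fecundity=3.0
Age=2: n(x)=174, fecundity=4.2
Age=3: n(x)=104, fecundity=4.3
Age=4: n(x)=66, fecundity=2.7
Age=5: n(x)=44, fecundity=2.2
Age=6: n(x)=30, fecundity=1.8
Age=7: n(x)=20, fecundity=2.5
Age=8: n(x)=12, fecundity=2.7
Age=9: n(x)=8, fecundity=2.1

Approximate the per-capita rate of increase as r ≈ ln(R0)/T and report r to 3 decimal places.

0.737

lx = nx/n0 = nx/400: 1, 0.675, 0.435, 0.26, 0.165, 0.11, 0.075, 0.05, 0.03, 0.02
R0 = Σ lx·mx = 0 + 2.025 + 1.827 + 1.118 + 0.4455 + 0.242 + 0.135 + 0.125 + 0.081 + 0.042 = 6.0405
Σ x·lx·mx = 14.736; T = 14.736/6.0405 = 2.43953…
r ≈ ln(R0)/T = ln(6.0405)/2.43953… = 0.73723… → 0.737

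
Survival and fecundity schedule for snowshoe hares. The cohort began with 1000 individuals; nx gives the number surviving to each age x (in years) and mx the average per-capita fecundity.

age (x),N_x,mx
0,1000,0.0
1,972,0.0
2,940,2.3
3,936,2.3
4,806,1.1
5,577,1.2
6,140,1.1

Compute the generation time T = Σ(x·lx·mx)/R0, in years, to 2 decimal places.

lx = nx/n0 = nx/1000: 1, 0.972, 0.94, 0.936, 0.806, 0.577, 0.14
lx·mx: 0, 0, 2.162, 2.1528, 0.8866, 0.6924, 0.154 → R0 = 6.0478
x·lx·mx: 0, 0, 4.324, 6.4584, 3.5464, 3.462, 0.924 → Σ = 18.7148
T = 18.7148 / 6.0478 = 3.094481… → 3.09

3.09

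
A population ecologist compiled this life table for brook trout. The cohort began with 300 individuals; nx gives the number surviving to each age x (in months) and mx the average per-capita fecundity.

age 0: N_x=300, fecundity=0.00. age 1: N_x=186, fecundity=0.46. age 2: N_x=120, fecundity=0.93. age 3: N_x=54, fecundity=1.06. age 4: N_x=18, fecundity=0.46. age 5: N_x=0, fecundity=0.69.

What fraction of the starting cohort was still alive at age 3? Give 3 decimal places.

0.180

l_3 = n_3/n_0 = 54/300 = 0.18 → 0.180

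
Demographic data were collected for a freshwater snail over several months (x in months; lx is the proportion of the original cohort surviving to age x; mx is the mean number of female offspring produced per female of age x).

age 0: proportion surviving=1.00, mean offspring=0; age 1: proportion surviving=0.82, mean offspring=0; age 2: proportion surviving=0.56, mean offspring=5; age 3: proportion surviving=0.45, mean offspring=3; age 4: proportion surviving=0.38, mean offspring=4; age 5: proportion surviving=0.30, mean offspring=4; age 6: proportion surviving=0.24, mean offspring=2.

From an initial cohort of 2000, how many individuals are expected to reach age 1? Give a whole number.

Expected survivors = N0 · l_1 = 2000 × 0.82 = 1640 → 1640

1640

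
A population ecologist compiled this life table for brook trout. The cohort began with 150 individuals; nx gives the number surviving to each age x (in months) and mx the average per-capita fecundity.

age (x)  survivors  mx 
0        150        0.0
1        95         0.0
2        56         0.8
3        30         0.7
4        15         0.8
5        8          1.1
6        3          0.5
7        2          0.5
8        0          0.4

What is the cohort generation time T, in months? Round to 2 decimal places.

lx = nx/n0 = nx/150: 1, 0.63333…, 0.37333…, 0.2, 0.1, 0.05333…, 0.02, 0.01333…, 0
lx·mx: 0, 0, 0.298667…, 0.14, 0.08, 0.058667…, 0.01, 0.006667…, 0 → R0 = 0.594…
x·lx·mx: 0, 0, 0.597333…, 0.42, 0.32, 0.293333…, 0.06, 0.046667…, 0 → Σ = 1.737333…
T = 1.737333… / 0.594… = 2.924804… → 2.92

2.92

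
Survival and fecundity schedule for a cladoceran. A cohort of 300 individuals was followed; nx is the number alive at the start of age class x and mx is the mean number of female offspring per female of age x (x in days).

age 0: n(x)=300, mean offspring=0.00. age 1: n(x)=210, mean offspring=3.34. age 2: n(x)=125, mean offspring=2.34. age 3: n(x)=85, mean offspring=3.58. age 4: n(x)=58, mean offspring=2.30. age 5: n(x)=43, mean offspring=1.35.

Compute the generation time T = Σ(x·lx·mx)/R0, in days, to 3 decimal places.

lx = nx/n0 = nx/300: 1, 0.7, 0.41667…, 0.28333…, 0.19333…, 0.14333…
lx·mx: 0, 2.338, 0.975…, 1.014333…, 0.444667…, 0.1935… → R0 = 4.9655…
x·lx·mx: 0, 2.338, 1.95…, 3.043…, 1.778667…, 0.9675… → Σ = 10.077167…
T = 10.077167… / 4.9655… = 2.029436… → 2.029

2.029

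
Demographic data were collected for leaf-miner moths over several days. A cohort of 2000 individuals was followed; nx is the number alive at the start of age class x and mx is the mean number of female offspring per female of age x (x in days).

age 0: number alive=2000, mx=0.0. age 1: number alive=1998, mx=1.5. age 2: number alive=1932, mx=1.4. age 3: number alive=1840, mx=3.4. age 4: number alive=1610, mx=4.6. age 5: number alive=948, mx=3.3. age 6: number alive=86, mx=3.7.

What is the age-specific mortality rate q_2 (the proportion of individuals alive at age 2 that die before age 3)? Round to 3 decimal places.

lx = nx/n0 = nx/2000: 1, 0.999, 0.966, 0.92, 0.805, 0.474, 0.043
q_2 = (l_2 − l_3) / l_2 = (0.966 − 0.92) / 0.966
     = 0.046 / 0.966 = 0.047619… → 0.048

0.048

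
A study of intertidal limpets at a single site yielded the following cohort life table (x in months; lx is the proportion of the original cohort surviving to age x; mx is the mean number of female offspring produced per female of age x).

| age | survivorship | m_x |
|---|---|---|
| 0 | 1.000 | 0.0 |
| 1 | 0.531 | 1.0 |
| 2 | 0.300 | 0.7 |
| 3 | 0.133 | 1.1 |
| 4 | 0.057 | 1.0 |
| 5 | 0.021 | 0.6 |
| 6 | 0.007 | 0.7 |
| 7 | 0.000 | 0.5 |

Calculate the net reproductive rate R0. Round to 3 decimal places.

0.962

lx·mx by age: 0, 0.531, 0.21, 0.1463, 0.057, 0.0126, 0.0049, 0
R0 = Σ lx·mx = 0.9618 → 0.962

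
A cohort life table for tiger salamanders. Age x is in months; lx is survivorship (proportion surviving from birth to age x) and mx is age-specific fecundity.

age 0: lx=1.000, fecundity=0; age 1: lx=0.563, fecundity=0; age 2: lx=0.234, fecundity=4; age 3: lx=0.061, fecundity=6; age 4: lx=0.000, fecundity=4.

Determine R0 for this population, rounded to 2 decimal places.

lx·mx by age: 0, 0, 0.936, 0.366, 0
R0 = Σ lx·mx = 1.302 → 1.30

1.30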